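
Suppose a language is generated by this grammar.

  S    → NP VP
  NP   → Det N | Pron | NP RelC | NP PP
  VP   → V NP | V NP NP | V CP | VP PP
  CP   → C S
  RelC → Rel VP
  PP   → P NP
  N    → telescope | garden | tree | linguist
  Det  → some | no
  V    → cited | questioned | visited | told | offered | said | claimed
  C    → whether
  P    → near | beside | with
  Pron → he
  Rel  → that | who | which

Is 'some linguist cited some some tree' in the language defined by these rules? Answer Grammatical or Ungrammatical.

A Det word can never sit immediately before a Det word in any string this grammar generates, so the substring 'some some' rules out a derivation.

Ungrammatical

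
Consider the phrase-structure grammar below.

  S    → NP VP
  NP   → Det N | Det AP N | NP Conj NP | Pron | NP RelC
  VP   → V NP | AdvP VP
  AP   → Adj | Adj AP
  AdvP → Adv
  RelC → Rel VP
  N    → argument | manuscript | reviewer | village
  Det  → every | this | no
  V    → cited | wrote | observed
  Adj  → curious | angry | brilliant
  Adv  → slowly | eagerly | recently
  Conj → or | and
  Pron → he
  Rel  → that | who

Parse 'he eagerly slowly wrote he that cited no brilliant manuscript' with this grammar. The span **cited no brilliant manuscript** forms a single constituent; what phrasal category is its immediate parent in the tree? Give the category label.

[S [NP [Pron he]] [VP [AdvP [Adv eagerly]] [VP [AdvP [Adv slowly]] [VP [V wrote] [NP [NP [Pron he]] [RelC [Rel that] [VP [V cited] [NP [Det no] [AP [Adj brilliant]] [N manuscript]]]]]]]]]
The span 'cited no brilliant manuscript' is the VP node built by VP → V NP.
Its mother is the RelC built by RelC → Rel VP.

RelC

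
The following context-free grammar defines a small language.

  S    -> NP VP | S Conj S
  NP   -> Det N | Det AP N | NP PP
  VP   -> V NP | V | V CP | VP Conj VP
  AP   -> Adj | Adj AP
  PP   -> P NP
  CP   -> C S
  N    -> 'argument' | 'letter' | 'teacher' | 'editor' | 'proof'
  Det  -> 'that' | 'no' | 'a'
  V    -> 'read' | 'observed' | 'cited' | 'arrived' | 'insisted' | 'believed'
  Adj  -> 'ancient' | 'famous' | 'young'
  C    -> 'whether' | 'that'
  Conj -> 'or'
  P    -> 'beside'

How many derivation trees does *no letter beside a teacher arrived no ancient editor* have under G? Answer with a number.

[S [NP [NP [Det no] [N letter]] [PP [P beside] [NP [Det a] [N teacher]]]] [VP [V arrived] [NP [Det no] [AP [Adj ancient]] [N editor]]]]
No rule offers an alternative attachment or grouping for any span, so this is the only derivation.

1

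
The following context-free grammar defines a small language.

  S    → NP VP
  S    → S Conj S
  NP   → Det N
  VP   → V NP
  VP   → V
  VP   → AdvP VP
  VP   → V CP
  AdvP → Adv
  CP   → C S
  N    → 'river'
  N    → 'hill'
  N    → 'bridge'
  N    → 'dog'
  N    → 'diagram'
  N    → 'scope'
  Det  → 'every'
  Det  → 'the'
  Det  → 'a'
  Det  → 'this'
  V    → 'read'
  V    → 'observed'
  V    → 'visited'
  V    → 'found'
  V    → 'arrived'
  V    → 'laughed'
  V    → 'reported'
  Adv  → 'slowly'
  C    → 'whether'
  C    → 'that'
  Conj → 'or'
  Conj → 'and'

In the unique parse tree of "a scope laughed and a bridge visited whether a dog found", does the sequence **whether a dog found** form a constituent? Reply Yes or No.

[S [S [NP [Det a] [N scope]] [VP [V laughed]]] [Conj and] [S [NP [Det a] [N bridge]] [VP [V visited] [CP [C whether] [S [NP [Det a] [N dog]] [VP [V found]]]]]]]
The words 'whether a dog found' are exhaustively dominated by a single CP node (built by CP → C S), so they form a constituent.

Yes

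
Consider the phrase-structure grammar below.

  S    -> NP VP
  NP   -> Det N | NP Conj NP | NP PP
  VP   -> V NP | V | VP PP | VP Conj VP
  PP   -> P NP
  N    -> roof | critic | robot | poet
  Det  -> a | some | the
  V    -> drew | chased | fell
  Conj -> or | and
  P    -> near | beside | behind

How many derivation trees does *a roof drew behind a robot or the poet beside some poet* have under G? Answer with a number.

Two of the 3 distinct bracketings:
[S [NP [Det a] [N roof]] [VP [VP [V drew]] [PP [P behind] [NP [NP [Det a] [N robot]] [Conj or] [NP [NP [Det the] [N poet]] [PP [P beside] [NP [Det some] [N poet]]]]]]]]
[S [NP [Det a] [N roof]] [VP [VP [V drew]] [PP [P behind] [NP [NP [NP [Det a] [N robot]] [Conj or] [NP [Det the] [N poet]]] [PP [P beside] [NP [Det some] [N poet]]]]]]]
The trees differ in how a recursive rule is bracketed over the same span.

3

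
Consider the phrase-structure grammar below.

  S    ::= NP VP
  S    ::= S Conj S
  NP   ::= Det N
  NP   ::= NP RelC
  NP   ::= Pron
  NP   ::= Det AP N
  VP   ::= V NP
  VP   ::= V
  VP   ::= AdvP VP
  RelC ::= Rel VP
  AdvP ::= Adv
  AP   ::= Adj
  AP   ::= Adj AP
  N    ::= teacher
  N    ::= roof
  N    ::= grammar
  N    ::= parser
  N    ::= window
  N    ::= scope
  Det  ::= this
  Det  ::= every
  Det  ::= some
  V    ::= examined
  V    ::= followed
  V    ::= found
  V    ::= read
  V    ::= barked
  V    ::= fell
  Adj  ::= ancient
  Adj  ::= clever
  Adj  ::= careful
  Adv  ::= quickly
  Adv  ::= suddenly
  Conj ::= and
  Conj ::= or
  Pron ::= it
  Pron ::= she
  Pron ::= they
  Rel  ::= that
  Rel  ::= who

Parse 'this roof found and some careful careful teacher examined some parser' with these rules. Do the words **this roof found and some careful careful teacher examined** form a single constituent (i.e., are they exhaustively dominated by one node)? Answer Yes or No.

No

[S [S [NP [Det this] [N roof]] [VP [V found]]] [Conj and] [S [NP [Det some] [AP [Adj careful] [AP [Adj careful]]] [N teacher]] [VP [V examined] [NP [Det some] [N parser]]]]]
The smallest constituent containing 'this roof found and some careful careful teacher examined' is the S spanning 'this roof found and some careful careful teacher examined some parser'; no single node in the tree dominates exactly the given words.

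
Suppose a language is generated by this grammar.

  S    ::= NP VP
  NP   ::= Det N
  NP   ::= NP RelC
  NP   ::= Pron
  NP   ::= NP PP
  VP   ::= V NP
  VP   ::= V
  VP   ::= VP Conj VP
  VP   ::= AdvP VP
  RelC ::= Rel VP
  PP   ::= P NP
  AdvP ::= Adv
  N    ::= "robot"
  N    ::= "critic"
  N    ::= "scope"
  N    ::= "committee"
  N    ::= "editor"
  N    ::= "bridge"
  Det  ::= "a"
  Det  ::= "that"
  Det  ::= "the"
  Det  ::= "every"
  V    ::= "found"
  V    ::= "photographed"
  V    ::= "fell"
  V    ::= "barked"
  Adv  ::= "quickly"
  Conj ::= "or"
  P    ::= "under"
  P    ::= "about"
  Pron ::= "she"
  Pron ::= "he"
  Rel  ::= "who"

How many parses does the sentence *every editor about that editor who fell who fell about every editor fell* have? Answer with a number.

4

Two of the 4 distinct bracketings:
[S [NP [NP [Det every] [N editor]] [PP [P about] [NP [NP [NP [NP [Det that] [N editor]] [RelC [Rel who] [VP [V fell]]]] [RelC [Rel who] [VP [V fell]]]] [PP [P about] [NP [Det every] [N editor]]]]]] [VP [V fell]]]
[S [NP [NP [NP [NP [NP [Det every] [N editor]] [PP [P about] [NP [Det that] [N editor]]]] [RelC [Rel who] [VP [V fell]]]] [RelC [Rel who] [VP [V fell]]]] [PP [P about] [NP [Det every] [N editor]]]] [VP [V fell]]]
The trees differ in how a recursive rule is bracketed over the same span.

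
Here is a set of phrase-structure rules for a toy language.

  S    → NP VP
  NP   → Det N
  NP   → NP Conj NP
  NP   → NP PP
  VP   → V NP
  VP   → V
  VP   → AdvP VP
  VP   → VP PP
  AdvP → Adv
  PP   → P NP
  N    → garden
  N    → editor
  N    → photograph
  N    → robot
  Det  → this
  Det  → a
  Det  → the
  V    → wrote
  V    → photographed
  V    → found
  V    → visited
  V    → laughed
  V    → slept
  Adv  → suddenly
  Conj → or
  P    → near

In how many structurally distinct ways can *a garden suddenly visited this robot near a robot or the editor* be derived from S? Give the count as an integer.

Two of the 4 distinct bracketings:
[S [NP [Det a] [N garden]] [VP [AdvP [Adv suddenly]] [VP [V visited] [NP [NP [NP [Det this] [N robot]] [PP [P near] [NP [Det a] [N robot]]]] [Conj or] [NP [Det the] [N editor]]]]]]
[S [NP [Det a] [N garden]] [VP [AdvP [Adv suddenly]] [VP [V visited] [NP [NP [Det this] [N robot]] [PP [P near] [NP [NP [Det a] [N robot]] [Conj or] [NP [Det the] [N editor]]]]]]]]
The trees differ in how a recursive rule is bracketed over the same span.

4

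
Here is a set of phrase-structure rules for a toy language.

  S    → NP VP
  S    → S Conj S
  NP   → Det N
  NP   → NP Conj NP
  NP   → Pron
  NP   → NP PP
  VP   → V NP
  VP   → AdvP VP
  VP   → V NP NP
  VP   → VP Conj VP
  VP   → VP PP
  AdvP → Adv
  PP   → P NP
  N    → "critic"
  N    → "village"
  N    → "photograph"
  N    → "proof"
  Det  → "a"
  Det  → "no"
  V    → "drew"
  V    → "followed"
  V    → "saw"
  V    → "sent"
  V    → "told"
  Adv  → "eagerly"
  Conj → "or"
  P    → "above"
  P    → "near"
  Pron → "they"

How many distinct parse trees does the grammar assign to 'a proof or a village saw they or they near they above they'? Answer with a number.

Two of the 9 distinct bracketings:
[S [NP [NP [Det a] [N proof]] [Conj or] [NP [Det a] [N village]]] [VP [V saw] [NP [NP [Pron they]] [Conj or] [NP [NP [Pron they]] [PP [P near] [NP [NP [Pron they]] [PP [P above] [NP [Pron they]]]]]]]]]
[S [NP [NP [Det a] [N proof]] [Conj or] [NP [Det a] [N village]]] [VP [V saw] [NP [NP [Pron they]] [Conj or] [NP [NP [NP [Pron they]] [PP [P near] [NP [Pron they]]]] [PP [P above] [NP [Pron they]]]]]]]
The trees differ in how a recursive rule is bracketed over the same span.

9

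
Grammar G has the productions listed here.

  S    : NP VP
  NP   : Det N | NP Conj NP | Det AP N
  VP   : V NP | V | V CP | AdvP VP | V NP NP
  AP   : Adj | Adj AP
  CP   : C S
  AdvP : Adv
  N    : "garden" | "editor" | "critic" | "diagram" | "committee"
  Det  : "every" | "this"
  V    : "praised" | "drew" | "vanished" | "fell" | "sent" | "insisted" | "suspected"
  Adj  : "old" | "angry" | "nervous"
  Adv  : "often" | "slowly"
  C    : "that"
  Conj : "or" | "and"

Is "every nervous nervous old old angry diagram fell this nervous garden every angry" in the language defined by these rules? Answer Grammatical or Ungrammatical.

Ungrammatical

For S → NP VP, the only prefix that parses as NP is 'every nervous nervous old old angry diagram', but the remainder 'fell this nervous garden every angry' is not a VP under these rules.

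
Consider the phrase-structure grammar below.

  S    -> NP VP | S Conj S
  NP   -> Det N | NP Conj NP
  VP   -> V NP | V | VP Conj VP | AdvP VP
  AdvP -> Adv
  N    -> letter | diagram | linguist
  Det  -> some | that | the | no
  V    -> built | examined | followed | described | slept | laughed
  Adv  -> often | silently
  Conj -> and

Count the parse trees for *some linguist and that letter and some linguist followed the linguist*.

The two bracketings:
[S [NP [NP [Det some] [N linguist]] [Conj and] [NP [NP [Det that] [N letter]] [Conj and] [NP [Det some] [N linguist]]]] [VP [V followed] [NP [Det the] [N linguist]]]]
[S [NP [NP [NP [Det some] [N linguist]] [Conj and] [NP [Det that] [N letter]]] [Conj and] [NP [Det some] [N linguist]]] [VP [V followed] [NP [Det the] [N linguist]]]]
The trees differ in how a recursive rule is bracketed over the same span.

2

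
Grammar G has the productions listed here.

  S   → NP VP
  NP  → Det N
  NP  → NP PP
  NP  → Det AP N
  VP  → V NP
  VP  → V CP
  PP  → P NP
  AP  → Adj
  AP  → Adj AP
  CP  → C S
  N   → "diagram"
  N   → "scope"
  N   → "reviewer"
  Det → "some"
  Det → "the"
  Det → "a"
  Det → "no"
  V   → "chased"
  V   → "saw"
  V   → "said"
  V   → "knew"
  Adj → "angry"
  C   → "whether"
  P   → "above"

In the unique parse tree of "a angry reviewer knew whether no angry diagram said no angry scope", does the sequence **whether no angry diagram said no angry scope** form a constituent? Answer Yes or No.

Yes

[S [NP [Det a] [AP [Adj angry]] [N reviewer]] [VP [V knew] [CP [C whether] [S [NP [Det no] [AP [Adj angry]] [N diagram]] [VP [V said] [NP [Det no] [AP [Adj angry]] [N scope]]]]]]]
The words 'whether no angry diagram said no angry scope' are exhaustively dominated by a single CP node (built by CP → C S), so they form a constituent.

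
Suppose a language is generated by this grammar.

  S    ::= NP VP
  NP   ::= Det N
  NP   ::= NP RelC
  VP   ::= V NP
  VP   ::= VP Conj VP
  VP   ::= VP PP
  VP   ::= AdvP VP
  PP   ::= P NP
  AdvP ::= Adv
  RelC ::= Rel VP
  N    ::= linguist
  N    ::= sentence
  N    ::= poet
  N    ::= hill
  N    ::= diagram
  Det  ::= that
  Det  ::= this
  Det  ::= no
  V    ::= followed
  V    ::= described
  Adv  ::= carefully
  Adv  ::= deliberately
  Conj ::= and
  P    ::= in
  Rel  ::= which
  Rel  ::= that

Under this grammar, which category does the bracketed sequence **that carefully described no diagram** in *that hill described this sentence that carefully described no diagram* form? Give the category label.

S
  NP
    Det: that
    N: hill
  VP
    V: described
    NP
      NP
        Det: this
        N: sentence
      RelC
        Rel: that
        VP
          AdvP
            Adv: carefully
          VP
            V: described
            NP
              Det: no
              N: diagram
The span 'that carefully described no diagram' is the RelC node built by RelC → Rel VP.

RelC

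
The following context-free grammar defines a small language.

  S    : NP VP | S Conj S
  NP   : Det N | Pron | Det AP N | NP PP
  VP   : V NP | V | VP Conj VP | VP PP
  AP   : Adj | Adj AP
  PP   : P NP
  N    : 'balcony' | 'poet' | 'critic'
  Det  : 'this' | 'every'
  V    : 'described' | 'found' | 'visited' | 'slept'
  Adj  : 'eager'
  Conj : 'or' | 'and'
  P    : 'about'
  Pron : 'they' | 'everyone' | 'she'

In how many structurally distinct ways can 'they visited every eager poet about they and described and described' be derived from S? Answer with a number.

Two of the 4 distinct bracketings:
[S [NP [Pron they]] [VP [VP [V visited] [NP [NP [Det every] [AP [Adj eager]] [N poet]] [PP [P about] [NP [Pron they]]]]] [Conj and] [VP [VP [V described]] [Conj and] [VP [V described]]]]]
[S [NP [Pron they]] [VP [VP [VP [V visited] [NP [Det every] [AP [Adj eager]] [N poet]]] [PP [P about] [NP [Pron they]]]] [Conj and] [VP [VP [V described]] [Conj and] [VP [V described]]]]]
The difference turns on whether NP → NP PP is used at the relevant span, versus an alternative expansion of NP.

4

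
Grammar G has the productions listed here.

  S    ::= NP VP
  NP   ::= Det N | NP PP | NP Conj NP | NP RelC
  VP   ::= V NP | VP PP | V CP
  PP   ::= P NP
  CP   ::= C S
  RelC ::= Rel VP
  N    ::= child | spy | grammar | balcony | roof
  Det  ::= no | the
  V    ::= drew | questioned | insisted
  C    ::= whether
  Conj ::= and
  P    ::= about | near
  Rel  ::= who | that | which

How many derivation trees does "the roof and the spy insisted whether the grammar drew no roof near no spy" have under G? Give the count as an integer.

Two of the 3 distinct bracketings:
[S [NP [NP [Det the] [N roof]] [Conj and] [NP [Det the] [N spy]]] [VP [VP [V insisted] [CP [C whether] [S [NP [Det the] [N grammar]] [VP [V drew] [NP [Det no] [N roof]]]]]] [PP [P near] [NP [Det no] [N spy]]]]]
[S [NP [NP [Det the] [N roof]] [Conj and] [NP [Det the] [N spy]]] [VP [V insisted] [CP [C whether] [S [NP [Det the] [N grammar]] [VP [V drew] [NP [NP [Det no] [N roof]] [PP [P near] [NP [Det no] [N spy]]]]]]]]]
The difference turns on whether NP → NP PP is used at the relevant span, versus an alternative expansion of NP.

3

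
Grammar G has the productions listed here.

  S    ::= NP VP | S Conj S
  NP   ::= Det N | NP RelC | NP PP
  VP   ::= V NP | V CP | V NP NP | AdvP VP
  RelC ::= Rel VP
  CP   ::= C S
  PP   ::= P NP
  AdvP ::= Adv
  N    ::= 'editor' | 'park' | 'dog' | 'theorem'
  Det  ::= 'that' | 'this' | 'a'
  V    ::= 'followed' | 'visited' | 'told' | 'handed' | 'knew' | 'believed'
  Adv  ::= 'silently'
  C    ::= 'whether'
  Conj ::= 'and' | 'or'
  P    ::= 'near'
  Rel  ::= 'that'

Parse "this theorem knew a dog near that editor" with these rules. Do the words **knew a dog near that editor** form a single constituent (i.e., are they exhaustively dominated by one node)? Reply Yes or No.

Yes

[S [NP [Det this] [N theorem]] [VP [V knew] [NP [NP [Det a] [N dog]] [PP [P near] [NP [Det that] [N editor]]]]]]
The words 'knew a dog near that editor' are exhaustively dominated by a single VP node (built by VP → V NP), so they form a constituent.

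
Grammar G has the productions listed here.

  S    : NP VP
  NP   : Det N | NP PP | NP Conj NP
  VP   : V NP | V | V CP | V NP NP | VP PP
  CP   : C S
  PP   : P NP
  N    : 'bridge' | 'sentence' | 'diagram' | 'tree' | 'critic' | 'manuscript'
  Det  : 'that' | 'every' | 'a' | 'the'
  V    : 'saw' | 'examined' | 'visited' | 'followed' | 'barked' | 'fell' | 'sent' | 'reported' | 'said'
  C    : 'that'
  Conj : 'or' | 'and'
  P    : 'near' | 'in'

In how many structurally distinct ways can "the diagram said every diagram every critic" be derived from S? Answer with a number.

1

[S [NP [Det the] [N diagram]] [VP [V said] [NP [Det every] [N diagram]] [NP [Det every] [N critic]]]]
No rule offers an alternative attachment or grouping for any span, so this is the only derivation.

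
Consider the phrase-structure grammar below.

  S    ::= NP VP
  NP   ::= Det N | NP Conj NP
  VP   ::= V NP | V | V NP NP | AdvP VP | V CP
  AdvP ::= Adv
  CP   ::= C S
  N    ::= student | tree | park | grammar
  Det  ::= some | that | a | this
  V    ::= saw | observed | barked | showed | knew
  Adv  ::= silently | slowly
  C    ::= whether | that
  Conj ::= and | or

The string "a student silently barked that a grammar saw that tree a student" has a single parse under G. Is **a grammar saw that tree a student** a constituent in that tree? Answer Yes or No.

[S [NP [Det a] [N student]] [VP [AdvP [Adv silently]] [VP [V barked] [CP [C that] [S [NP [Det a] [N grammar]] [VP [V saw] [NP [Det that] [N tree]] [NP [Det a] [N student]]]]]]]]
The words 'a grammar saw that tree a student' are exhaustively dominated by a single S node (built by S → NP VP), so they form a constituent.

Yes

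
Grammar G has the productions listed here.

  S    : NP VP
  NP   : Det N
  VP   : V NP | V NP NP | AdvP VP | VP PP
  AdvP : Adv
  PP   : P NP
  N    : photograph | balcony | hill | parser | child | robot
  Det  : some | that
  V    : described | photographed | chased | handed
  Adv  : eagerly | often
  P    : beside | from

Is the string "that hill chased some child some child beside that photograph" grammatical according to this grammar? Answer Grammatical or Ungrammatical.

Grammatical

S
  NP
    Det: that
    N: hill
  VP
    VP
      V: chased
      NP
        Det: some
        N: child
      NP
        Det: some
        N: child
    PP
      P: beside
      NP
        Det: that
        N: photograph
Every word is introduced by a lexical rule and the phrasal rules combine the resulting categories into a single S.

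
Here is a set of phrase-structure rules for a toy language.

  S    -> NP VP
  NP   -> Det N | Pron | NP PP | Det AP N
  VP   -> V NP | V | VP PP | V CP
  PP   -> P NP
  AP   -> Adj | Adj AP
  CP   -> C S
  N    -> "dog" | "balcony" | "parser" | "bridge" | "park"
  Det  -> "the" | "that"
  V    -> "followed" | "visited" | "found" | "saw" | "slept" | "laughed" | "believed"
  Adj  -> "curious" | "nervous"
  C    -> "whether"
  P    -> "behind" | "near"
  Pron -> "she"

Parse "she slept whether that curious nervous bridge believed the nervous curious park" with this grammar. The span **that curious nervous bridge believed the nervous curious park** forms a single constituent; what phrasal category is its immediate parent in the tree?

CP

S
  NP
    Pron: she
  VP
    V: slept
    CP
      C: whether
      S
        NP
          Det: that
          AP
            Adj: curious
            AP
              Adj: nervous
          N: bridge
        VP
          V: believed
          NP
            Det: the
            AP
              Adj: nervous
              AP
                Adj: curious
            N: park
The span 'that curious nervous bridge believed the nervous curious park' is the S node built by S → NP VP.
Its mother is the CP built by CP → C S.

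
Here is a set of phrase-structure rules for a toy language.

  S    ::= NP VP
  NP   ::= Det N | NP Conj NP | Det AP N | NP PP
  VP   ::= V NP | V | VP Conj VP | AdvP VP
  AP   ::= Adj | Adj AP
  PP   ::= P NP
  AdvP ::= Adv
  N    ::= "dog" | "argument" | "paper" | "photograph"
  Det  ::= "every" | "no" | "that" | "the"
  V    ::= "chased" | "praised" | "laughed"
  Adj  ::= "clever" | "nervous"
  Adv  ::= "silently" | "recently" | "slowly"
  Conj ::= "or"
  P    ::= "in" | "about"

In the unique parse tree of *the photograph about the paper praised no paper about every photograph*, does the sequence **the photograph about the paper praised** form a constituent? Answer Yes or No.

[S [NP [NP [Det the] [N photograph]] [PP [P about] [NP [Det the] [N paper]]]] [VP [V praised] [NP [NP [Det no] [N paper]] [PP [P about] [NP [Det every] [N photograph]]]]]]
The smallest constituent containing 'the photograph about the paper praised' is the S spanning 'the photograph about the paper praised no paper about every photograph'; no single node in the tree dominates exactly the given words.

No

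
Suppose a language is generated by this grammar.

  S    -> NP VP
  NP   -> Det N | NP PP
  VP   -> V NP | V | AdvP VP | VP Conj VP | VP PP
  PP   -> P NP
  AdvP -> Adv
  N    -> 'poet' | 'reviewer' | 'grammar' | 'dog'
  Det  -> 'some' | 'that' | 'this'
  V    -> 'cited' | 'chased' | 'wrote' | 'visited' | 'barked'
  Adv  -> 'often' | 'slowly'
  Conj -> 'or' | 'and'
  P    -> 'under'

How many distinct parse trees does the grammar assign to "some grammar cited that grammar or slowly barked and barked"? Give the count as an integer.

3

Two of the 3 distinct bracketings:
[S [NP [Det some] [N grammar]] [VP [VP [V cited] [NP [Det that] [N grammar]]] [Conj or] [VP [AdvP [Adv slowly]] [VP [VP [V barked]] [Conj and] [VP [V barked]]]]]]
[S [NP [Det some] [N grammar]] [VP [VP [V cited] [NP [Det that] [N grammar]]] [Conj or] [VP [VP [AdvP [Adv slowly]] [VP [V barked]]] [Conj and] [VP [V barked]]]]]
The trees differ in how a recursive rule is bracketed over the same span.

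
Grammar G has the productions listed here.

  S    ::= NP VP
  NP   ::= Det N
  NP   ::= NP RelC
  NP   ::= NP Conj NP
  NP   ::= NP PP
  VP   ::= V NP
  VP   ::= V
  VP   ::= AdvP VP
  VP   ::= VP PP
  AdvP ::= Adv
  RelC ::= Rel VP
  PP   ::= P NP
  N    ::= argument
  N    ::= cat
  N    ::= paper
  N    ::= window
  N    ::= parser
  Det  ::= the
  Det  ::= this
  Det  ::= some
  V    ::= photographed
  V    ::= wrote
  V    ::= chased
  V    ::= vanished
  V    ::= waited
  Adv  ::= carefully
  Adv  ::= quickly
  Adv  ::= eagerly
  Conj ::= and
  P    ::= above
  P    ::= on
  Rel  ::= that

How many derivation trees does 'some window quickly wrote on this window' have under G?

2

The two bracketings:
[S [NP [Det some] [N window]] [VP [AdvP [Adv quickly]] [VP [VP [V wrote]] [PP [P on] [NP [Det this] [N window]]]]]]
[S [NP [Det some] [N window]] [VP [VP [AdvP [Adv quickly]] [VP [V wrote]]] [PP [P on] [NP [Det this] [N window]]]]]
The trees differ in how a recursive rule is bracketed over the same span.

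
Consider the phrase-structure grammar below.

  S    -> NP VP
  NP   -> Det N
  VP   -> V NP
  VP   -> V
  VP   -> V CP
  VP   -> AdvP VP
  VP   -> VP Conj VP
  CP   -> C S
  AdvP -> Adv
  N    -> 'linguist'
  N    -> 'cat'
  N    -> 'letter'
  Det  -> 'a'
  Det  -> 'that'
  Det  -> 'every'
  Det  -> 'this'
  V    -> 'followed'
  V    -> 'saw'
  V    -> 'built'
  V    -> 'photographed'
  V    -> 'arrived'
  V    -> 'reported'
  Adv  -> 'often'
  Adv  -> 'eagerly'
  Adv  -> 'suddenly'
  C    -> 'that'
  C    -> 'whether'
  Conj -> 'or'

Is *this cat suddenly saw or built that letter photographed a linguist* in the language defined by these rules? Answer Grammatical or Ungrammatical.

Ungrammatical

For S → NP VP, the only prefix that parses as NP is 'this cat', but the remainder 'suddenly saw or built that letter photographed a linguist' is not a VP under these rules.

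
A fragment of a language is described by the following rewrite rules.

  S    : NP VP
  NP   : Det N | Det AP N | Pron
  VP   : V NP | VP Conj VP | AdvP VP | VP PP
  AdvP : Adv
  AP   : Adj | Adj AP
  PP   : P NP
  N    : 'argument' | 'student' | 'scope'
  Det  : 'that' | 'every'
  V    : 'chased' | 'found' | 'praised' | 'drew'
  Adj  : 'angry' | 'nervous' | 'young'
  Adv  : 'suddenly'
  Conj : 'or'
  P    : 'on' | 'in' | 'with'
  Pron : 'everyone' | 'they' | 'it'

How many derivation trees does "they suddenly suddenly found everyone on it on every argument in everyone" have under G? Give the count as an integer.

10

Two of the 10 distinct bracketings:
[S [NP [Pron they]] [VP [AdvP [Adv suddenly]] [VP [AdvP [Adv suddenly]] [VP [VP [VP [VP [V found] [NP [Pron everyone]]] [PP [P on] [NP [Pron it]]]] [PP [P on] [NP [Det every] [N argument]]]] [PP [P in] [NP [Pron everyone]]]]]]]
[S [NP [Pron they]] [VP [AdvP [Adv suddenly]] [VP [VP [AdvP [Adv suddenly]] [VP [VP [VP [V found] [NP [Pron everyone]]] [PP [P on] [NP [Pron it]]]] [PP [P on] [NP [Det every] [N argument]]]]] [PP [P in] [NP [Pron everyone]]]]]]
The trees differ in how a recursive rule is bracketed over the same span.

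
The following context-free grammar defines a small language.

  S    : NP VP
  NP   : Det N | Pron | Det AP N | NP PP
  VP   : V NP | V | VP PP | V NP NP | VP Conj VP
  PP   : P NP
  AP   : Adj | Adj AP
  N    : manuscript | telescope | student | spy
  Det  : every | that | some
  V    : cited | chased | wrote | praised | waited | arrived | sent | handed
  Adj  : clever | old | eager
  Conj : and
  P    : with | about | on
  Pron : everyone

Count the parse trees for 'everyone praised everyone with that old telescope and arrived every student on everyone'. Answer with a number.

6

Two of the 6 distinct bracketings:
[S [NP [Pron everyone]] [VP [VP [VP [V praised] [NP [NP [Pron everyone]] [PP [P with] [NP [Det that] [AP [Adj old]] [N telescope]]]]] [Conj and] [VP [V arrived] [NP [Det every] [N student]]]] [PP [P on] [NP [Pron everyone]]]]]
[S [NP [Pron everyone]] [VP [VP [VP [VP [V praised] [NP [Pron everyone]]] [PP [P with] [NP [Det that] [AP [Adj old]] [N telescope]]]] [Conj and] [VP [V arrived] [NP [Det every] [N student]]]] [PP [P on] [NP [Pron everyone]]]]]
The difference turns on whether NP → NP PP is used at the relevant span, versus an alternative expansion of NP.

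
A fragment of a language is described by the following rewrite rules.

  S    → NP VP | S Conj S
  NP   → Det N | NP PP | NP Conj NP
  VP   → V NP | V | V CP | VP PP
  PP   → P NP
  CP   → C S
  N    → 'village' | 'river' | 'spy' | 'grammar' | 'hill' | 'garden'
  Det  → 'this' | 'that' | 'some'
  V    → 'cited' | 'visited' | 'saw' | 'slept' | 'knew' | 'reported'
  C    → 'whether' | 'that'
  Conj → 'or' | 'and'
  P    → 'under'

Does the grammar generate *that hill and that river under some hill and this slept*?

A Det word can never sit immediately before a V word in any string this grammar generates, so the substring 'this slept' rules out a derivation.

Ungrammatical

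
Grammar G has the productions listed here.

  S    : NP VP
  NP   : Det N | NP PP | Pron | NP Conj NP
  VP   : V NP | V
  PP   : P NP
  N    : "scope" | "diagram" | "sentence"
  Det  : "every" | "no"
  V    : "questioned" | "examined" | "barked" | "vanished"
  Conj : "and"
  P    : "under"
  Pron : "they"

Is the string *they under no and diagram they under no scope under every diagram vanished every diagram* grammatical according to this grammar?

A Det word can never sit immediately before a Conj word in any string this grammar generates, so the substring 'no and' rules out a derivation.

Ungrammatical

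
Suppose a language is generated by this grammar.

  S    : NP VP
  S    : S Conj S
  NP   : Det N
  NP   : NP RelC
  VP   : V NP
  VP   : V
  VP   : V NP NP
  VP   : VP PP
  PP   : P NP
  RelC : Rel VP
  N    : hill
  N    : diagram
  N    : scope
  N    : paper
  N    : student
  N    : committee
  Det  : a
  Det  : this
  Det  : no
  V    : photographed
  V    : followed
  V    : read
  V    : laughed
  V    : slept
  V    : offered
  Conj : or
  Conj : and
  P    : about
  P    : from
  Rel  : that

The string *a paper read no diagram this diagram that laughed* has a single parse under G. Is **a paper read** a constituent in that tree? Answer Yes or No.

No

[S [NP [Det a] [N paper]] [VP [V read] [NP [Det no] [N diagram]] [NP [NP [Det this] [N diagram]] [RelC [Rel that] [VP [V laughed]]]]]]
The smallest constituent containing 'a paper read' is the S spanning 'a paper read no diagram this diagram that laughed'; no single node in the tree dominates exactly the given words.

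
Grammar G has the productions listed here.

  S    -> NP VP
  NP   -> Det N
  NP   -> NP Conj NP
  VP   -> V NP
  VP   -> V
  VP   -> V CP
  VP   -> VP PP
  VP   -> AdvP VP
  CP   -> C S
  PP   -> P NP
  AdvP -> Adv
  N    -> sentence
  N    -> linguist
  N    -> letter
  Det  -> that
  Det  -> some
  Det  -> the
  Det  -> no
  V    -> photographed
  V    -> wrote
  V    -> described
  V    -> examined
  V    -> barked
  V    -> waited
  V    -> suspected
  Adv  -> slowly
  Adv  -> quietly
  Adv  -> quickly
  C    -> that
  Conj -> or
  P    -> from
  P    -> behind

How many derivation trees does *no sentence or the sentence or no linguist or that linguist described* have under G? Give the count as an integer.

Two of the 5 distinct bracketings:
[S [NP [NP [Det no] [N sentence]] [Conj or] [NP [NP [Det the] [N sentence]] [Conj or] [NP [NP [Det no] [N linguist]] [Conj or] [NP [Det that] [N linguist]]]]] [VP [V described]]]
[S [NP [NP [Det no] [N sentence]] [Conj or] [NP [NP [NP [Det the] [N sentence]] [Conj or] [NP [Det no] [N linguist]]] [Conj or] [NP [Det that] [N linguist]]]] [VP [V described]]]
The trees differ in how a recursive rule is bracketed over the same span.

5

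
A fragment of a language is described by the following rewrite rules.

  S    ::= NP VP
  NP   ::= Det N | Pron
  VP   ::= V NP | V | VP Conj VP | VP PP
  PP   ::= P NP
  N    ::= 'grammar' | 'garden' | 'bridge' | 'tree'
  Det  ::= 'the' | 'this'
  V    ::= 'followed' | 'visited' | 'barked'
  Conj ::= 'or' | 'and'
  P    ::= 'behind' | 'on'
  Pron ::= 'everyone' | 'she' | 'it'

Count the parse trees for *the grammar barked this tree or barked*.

1

[S [NP [Det the] [N grammar]] [VP [VP [V barked] [NP [Det this] [N tree]]] [Conj or] [VP [V barked]]]]
No rule offers an alternative attachment or grouping for any span, so this is the only derivation.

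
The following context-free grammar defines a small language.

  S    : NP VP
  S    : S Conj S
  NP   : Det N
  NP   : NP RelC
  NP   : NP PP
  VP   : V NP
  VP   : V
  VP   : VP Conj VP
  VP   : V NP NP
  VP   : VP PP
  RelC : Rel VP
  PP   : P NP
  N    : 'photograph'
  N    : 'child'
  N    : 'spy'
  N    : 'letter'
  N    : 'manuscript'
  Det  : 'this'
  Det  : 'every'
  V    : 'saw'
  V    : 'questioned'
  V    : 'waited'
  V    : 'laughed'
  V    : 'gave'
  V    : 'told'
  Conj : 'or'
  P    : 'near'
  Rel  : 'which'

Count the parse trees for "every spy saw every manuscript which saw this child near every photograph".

Two of the 6 distinct bracketings:
[S [NP [Det every] [N spy]] [VP [V saw] [NP [NP [Det every] [N manuscript]] [RelC [Rel which] [VP [V saw] [NP [NP [Det this] [N child]] [PP [P near] [NP [Det every] [N photograph]]]]]]]]]
[S [NP [Det every] [N spy]] [VP [V saw] [NP [NP [Det every] [N manuscript]] [RelC [Rel which] [VP [VP [V saw] [NP [Det this] [N child]]] [PP [P near] [NP [Det every] [N photograph]]]]]]]]
The difference turns on whether NP → NP PP is used at the relevant span, versus an alternative expansion of NP.

6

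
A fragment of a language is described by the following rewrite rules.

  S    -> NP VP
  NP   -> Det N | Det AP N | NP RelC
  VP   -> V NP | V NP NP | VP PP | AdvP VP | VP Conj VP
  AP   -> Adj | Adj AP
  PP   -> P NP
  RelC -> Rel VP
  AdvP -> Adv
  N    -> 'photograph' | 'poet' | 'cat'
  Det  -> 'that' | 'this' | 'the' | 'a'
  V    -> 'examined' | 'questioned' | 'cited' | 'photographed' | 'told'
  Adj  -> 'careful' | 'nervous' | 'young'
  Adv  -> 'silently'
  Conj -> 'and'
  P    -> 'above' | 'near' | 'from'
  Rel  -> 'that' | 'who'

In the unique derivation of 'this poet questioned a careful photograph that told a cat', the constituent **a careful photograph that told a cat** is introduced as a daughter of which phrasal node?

VP

[S [NP [Det this] [N poet]] [VP [V questioned] [NP [NP [Det a] [AP [Adj careful]] [N photograph]] [RelC [Rel that] [VP [V told] [NP [Det a] [N cat]]]]]]]
The span 'a careful photograph that told a cat' is the NP node built by NP → NP RelC.
Its mother is the VP built by VP → V NP.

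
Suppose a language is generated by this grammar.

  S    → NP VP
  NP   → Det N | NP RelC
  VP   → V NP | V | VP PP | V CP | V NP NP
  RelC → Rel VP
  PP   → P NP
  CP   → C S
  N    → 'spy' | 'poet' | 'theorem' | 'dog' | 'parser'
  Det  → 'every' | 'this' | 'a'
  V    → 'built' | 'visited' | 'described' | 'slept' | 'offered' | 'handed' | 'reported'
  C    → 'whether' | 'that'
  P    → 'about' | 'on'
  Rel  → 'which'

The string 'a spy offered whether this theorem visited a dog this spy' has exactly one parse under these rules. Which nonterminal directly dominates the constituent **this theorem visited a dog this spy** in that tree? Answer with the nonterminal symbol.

CP

S
  NP
    Det: a
    N: spy
  VP
    V: offered
    CP
      C: whether
      S
        NP
          Det: this
          N: theorem
        VP
          V: visited
          NP
            Det: a
            N: dog
          NP
            Det: this
            N: spy
The span 'this theorem visited a dog this spy' is the S node built by S → NP VP.
Its mother is the CP built by CP → C S.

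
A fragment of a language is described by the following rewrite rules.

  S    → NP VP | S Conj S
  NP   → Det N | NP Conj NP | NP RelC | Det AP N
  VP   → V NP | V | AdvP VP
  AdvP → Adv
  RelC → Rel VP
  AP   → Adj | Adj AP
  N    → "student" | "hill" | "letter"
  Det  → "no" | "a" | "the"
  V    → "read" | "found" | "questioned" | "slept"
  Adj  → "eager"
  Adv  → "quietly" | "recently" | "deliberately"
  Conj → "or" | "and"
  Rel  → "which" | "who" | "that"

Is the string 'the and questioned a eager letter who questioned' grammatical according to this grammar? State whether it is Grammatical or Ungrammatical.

Ungrammatical

A Det word can never sit immediately before a Conj word in any string this grammar generates, so the substring 'the and' rules out a derivation.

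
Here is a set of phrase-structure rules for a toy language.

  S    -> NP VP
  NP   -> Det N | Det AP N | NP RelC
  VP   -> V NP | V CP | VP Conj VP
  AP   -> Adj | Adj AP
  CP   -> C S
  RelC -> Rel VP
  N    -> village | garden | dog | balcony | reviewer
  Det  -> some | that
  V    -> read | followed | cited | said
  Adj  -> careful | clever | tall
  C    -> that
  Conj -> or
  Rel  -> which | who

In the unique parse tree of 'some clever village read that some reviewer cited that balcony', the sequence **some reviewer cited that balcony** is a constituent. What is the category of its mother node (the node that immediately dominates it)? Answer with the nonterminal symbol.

CP

S
  NP
    Det: some
    AP
      Adj: clever
    N: village
  VP
    V: read
    CP
      C: that
      S
        NP
          Det: some
          N: reviewer
        VP
          V: cited
          NP
            Det: that
            N: balcony
The span 'some reviewer cited that balcony' is the S node built by S → NP VP.
Its mother is the CP built by CP → C S.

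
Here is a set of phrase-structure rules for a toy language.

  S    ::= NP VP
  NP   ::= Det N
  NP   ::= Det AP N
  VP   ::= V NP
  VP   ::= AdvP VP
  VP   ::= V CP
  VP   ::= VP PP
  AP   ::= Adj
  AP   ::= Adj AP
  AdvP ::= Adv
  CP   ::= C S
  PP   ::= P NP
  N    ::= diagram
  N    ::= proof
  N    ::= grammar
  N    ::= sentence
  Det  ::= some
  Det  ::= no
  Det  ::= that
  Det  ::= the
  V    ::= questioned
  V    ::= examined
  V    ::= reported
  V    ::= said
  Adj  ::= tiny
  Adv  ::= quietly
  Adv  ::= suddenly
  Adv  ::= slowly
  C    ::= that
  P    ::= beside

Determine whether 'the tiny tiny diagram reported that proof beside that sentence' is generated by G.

S
  NP
    Det: the
    AP
      Adj: tiny
      AP
        Adj: tiny
    N: diagram
  VP
    VP
      V: reported
      NP
        Det: that
        N: proof
    PP
      P: beside
      NP
        Det: that
        N: sentence
Each bracket corresponds to one application of a listed rule, so the string is derivable from S.

Grammatical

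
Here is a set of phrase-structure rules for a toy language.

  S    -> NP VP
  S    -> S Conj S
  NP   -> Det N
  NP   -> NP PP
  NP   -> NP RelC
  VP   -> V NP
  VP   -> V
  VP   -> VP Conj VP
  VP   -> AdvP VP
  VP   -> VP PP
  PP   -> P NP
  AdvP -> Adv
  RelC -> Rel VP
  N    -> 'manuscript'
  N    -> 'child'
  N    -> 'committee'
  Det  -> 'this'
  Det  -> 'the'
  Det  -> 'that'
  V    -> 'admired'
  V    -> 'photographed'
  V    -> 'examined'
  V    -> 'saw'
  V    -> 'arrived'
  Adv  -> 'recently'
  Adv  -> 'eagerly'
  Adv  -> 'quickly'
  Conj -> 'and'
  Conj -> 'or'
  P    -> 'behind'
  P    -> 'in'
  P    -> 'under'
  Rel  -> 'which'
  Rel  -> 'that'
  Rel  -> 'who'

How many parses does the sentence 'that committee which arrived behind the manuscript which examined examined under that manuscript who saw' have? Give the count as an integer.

4

Two of the 4 distinct bracketings:
[S [NP [NP [NP [Det that] [N committee]] [RelC [Rel which] [VP [V arrived]]]] [PP [P behind] [NP [NP [Det the] [N manuscript]] [RelC [Rel which] [VP [V examined]]]]]] [VP [VP [V examined]] [PP [P under] [NP [NP [Det that] [N manuscript]] [RelC [Rel who] [VP [V saw]]]]]]]
[S [NP [NP [Det that] [N committee]] [RelC [Rel which] [VP [VP [V arrived]] [PP [P behind] [NP [NP [Det the] [N manuscript]] [RelC [Rel which] [VP [V examined]]]]]]]] [VP [VP [V examined]] [PP [P under] [NP [NP [Det that] [N manuscript]] [RelC [Rel who] [VP [V saw]]]]]]]
The difference turns on whether NP → NP PP is used at the relevant span, versus an alternative expansion of NP.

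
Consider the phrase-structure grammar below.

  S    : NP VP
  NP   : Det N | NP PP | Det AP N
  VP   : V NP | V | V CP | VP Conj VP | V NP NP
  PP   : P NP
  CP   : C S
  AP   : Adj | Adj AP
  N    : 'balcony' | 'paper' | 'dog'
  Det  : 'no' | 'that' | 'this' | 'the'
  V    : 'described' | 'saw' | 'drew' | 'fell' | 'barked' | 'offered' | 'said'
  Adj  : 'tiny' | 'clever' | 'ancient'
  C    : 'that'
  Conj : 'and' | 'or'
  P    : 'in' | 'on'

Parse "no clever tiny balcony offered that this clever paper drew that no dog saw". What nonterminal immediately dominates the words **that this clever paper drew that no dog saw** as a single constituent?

[S [NP [Det no] [AP [Adj clever] [AP [Adj tiny]]] [N balcony]] [VP [V offered] [CP [C that] [S [NP [Det this] [AP [Adj clever]] [N paper]] [VP [V drew] [CP [C that] [S [NP [Det no] [N dog]] [VP [V saw]]]]]]]]]
The span 'that this clever paper drew that no dog saw' is the CP node built by CP → C S.

CP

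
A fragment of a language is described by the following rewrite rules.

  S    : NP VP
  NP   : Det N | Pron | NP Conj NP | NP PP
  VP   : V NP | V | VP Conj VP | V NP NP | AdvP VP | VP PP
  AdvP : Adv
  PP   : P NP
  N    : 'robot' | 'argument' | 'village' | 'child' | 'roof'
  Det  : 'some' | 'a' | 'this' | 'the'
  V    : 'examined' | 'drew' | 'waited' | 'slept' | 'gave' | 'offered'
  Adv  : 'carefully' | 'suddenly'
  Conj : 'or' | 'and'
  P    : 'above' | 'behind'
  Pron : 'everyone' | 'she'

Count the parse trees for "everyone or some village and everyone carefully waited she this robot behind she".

6

Two of the 6 distinct bracketings:
[S [NP [NP [Pron everyone]] [Conj or] [NP [NP [Det some] [N village]] [Conj and] [NP [Pron everyone]]]] [VP [AdvP [Adv carefully]] [VP [V waited] [NP [Pron she]] [NP [NP [Det this] [N robot]] [PP [P behind] [NP [Pron she]]]]]]]
[S [NP [NP [Pron everyone]] [Conj or] [NP [NP [Det some] [N village]] [Conj and] [NP [Pron everyone]]]] [VP [AdvP [Adv carefully]] [VP [VP [V waited] [NP [Pron she]] [NP [Det this] [N robot]]] [PP [P behind] [NP [Pron she]]]]]]
The difference turns on whether NP → NP PP is used at the relevant span, versus an alternative expansion of NP.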